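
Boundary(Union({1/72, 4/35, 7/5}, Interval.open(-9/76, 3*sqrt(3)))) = {-9/76, 3*sqrt(3)}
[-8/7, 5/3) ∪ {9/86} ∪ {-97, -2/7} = {-97} ∪ [-8/7, 5/3)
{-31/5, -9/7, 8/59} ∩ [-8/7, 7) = {8/59}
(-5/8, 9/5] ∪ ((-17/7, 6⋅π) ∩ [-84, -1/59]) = (-17/7, 9/5]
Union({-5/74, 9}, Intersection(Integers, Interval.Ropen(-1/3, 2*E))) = Union({-5/74, 9}, Range(0, 6, 1))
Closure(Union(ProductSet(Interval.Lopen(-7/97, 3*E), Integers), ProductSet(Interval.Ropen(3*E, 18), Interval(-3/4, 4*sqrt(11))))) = Union(ProductSet(Interval(-7/97, 3*E), Integers), ProductSet(Interval(3*E, 18), Interval(-3/4, 4*sqrt(11))))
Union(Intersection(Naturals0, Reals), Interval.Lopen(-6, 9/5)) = Union(Interval.Lopen(-6, 9/5), Naturals0)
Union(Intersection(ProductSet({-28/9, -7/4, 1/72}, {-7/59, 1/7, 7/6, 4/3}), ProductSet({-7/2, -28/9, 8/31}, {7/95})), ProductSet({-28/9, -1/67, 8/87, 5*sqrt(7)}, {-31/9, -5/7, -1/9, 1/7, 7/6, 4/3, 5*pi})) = ProductSet({-28/9, -1/67, 8/87, 5*sqrt(7)}, {-31/9, -5/7, -1/9, 1/7, 7/6, 4/3, 5*pi})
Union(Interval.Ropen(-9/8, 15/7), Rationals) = Union(Interval(-9/8, 15/7), Rationals)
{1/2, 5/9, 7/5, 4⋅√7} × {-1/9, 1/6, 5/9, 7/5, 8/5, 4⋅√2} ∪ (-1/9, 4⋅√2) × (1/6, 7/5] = ((-1/9, 4⋅√2) × (1/6, 7/5]) ∪ ({1/2, 5/9, 7/5, 4⋅√7} × {-1/9, 1/6, 5/9, 7/5, 8/5, 4⋅√2})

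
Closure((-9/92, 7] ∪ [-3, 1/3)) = [-3, 7]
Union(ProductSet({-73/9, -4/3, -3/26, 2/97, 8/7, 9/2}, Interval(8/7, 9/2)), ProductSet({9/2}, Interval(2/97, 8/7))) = Union(ProductSet({9/2}, Interval(2/97, 8/7)), ProductSet({-73/9, -4/3, -3/26, 2/97, 8/7, 9/2}, Interval(8/7, 9/2)))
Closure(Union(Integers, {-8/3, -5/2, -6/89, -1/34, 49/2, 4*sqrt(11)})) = Union({-8/3, -5/2, -6/89, -1/34, 49/2, 4*sqrt(11)}, Integers)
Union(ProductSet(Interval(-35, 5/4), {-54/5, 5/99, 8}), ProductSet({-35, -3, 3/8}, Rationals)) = Union(ProductSet({-35, -3, 3/8}, Rationals), ProductSet(Interval(-35, 5/4), {-54/5, 5/99, 8}))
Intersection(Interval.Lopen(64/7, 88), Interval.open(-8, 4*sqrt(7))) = Interval.open(64/7, 4*sqrt(7))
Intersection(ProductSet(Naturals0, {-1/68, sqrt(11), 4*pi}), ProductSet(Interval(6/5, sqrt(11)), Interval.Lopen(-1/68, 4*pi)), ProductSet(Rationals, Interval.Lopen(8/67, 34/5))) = ProductSet(Range(2, 4, 1), {sqrt(11)})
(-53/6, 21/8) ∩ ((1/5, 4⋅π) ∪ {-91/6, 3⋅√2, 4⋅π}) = (1/5, 21/8)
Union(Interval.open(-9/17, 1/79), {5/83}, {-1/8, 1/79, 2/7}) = Union({5/83, 2/7}, Interval.Lopen(-9/17, 1/79))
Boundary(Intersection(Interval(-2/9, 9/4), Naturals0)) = Range(0, 3, 1)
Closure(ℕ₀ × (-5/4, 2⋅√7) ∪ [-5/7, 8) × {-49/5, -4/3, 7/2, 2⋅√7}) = (ℕ₀ × [-5/4, 2⋅√7]) ∪ ([-5/7, 8] × {-49/5, -4/3, 7/2, 2⋅√7})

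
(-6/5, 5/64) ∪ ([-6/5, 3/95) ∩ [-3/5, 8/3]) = (-6/5, 5/64)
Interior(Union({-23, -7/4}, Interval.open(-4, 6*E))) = Interval.open(-4, 6*E)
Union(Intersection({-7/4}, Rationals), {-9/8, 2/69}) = {-7/4, -9/8, 2/69}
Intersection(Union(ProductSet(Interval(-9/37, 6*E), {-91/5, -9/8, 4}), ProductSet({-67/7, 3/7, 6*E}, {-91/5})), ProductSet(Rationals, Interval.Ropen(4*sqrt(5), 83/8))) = EmptySet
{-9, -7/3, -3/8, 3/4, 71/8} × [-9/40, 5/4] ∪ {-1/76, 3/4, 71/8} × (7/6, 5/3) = ({-1/76, 3/4, 71/8} × (7/6, 5/3)) ∪ ({-9, -7/3, -3/8, 3/4, 71/8} × [-9/40, 5/4])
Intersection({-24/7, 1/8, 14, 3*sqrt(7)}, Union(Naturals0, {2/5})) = {14}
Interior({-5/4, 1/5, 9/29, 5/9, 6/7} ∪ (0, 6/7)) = (0, 6/7)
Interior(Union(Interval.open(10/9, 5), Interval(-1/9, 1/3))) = Union(Interval.open(-1/9, 1/3), Interval.open(10/9, 5))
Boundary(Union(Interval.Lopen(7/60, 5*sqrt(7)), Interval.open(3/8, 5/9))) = {7/60, 5*sqrt(7)}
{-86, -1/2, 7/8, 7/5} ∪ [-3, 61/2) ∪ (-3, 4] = {-86} ∪ [-3, 61/2)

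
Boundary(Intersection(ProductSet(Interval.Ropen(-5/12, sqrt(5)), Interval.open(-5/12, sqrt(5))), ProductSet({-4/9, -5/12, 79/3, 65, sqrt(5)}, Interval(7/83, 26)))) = ProductSet({-5/12}, Interval(7/83, sqrt(5)))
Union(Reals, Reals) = Reals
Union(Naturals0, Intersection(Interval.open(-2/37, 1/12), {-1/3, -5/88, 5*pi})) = Naturals0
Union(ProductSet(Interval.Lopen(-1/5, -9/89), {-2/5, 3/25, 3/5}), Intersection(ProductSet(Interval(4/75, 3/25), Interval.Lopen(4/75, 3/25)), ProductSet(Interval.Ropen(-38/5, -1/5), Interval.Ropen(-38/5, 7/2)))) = ProductSet(Interval.Lopen(-1/5, -9/89), {-2/5, 3/25, 3/5})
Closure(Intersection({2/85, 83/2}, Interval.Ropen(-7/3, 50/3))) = {2/85}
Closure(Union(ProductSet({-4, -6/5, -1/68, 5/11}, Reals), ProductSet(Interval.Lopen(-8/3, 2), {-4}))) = Union(ProductSet({-4, -6/5, -1/68, 5/11}, Reals), ProductSet(Interval(-8/3, 2), {-4}))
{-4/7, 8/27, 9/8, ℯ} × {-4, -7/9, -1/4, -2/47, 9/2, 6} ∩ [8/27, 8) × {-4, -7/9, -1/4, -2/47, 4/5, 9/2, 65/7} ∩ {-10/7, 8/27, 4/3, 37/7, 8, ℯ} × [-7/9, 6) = {8/27, ℯ} × {-7/9, -1/4, -2/47, 9/2}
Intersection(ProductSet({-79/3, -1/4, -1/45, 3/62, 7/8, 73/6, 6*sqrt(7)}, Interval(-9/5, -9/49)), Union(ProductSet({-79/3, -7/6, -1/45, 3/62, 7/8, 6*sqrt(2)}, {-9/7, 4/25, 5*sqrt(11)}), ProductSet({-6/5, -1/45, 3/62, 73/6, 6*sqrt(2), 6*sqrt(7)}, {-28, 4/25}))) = ProductSet({-79/3, -1/45, 3/62, 7/8}, {-9/7})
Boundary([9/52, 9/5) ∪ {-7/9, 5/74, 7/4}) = {-7/9, 5/74, 9/52, 9/5}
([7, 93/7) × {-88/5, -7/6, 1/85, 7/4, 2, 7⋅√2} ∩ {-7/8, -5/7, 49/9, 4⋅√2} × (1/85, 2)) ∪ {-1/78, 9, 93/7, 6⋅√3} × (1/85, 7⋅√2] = {-1/78, 9, 93/7, 6⋅√3} × (1/85, 7⋅√2]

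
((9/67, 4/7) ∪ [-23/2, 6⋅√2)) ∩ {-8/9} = {-8/9}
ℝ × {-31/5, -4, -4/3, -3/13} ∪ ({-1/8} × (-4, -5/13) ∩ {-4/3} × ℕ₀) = ℝ × {-31/5, -4, -4/3, -3/13}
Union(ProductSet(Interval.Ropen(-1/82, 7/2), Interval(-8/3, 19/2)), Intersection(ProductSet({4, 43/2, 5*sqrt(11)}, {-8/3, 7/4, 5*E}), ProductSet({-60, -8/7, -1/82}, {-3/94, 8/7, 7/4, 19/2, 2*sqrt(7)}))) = ProductSet(Interval.Ropen(-1/82, 7/2), Interval(-8/3, 19/2))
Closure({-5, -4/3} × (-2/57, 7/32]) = {-5, -4/3} × [-2/57, 7/32]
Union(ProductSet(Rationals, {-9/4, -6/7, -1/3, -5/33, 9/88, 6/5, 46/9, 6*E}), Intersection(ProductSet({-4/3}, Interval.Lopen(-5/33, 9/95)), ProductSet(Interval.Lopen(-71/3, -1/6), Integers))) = Union(ProductSet({-4/3}, Range(0, 1, 1)), ProductSet(Rationals, {-9/4, -6/7, -1/3, -5/33, 9/88, 6/5, 46/9, 6*E}))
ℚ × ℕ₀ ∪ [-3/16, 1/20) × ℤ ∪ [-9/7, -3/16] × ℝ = (ℚ × ℕ₀) ∪ ([-9/7, -3/16] × ℝ) ∪ ([-3/16, 1/20) × ℤ)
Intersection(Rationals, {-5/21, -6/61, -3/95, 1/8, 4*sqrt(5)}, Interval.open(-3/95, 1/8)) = EmptySet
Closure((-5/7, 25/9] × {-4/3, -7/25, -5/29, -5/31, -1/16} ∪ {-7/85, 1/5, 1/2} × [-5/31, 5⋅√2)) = ([-5/7, 25/9] × {-4/3, -7/25, -5/29, -5/31, -1/16}) ∪ ({-7/85, 1/5, 1/2} × [-5/31, 5⋅√2])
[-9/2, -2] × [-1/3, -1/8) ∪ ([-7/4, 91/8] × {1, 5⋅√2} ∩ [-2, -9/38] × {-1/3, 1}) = ([-7/4, -9/38] × {1}) ∪ ([-9/2, -2] × [-1/3, -1/8))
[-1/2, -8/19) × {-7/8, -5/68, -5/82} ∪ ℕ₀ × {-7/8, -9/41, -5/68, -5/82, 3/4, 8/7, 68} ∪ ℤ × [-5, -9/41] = (ℤ × [-5, -9/41]) ∪ ([-1/2, -8/19) × {-7/8, -5/68, -5/82}) ∪ (ℕ₀ × {-7/8, -9/41, -5/68, -5/82, 3/4, 8/7, 68})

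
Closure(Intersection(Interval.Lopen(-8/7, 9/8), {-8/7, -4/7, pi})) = {-4/7}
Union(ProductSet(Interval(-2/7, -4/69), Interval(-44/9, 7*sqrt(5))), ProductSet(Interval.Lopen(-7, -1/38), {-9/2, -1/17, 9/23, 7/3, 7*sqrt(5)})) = Union(ProductSet(Interval.Lopen(-7, -1/38), {-9/2, -1/17, 9/23, 7/3, 7*sqrt(5)}), ProductSet(Interval(-2/7, -4/69), Interval(-44/9, 7*sqrt(5))))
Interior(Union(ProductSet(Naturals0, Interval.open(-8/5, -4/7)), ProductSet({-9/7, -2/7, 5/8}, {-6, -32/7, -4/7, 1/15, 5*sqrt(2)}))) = EmptySet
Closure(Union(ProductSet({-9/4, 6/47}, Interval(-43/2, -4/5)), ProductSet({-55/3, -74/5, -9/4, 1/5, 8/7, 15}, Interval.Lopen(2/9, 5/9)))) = Union(ProductSet({-9/4, 6/47}, Interval(-43/2, -4/5)), ProductSet({-55/3, -74/5, -9/4, 1/5, 8/7, 15}, Interval(2/9, 5/9)))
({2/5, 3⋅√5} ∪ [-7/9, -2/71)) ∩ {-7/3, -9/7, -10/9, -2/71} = ∅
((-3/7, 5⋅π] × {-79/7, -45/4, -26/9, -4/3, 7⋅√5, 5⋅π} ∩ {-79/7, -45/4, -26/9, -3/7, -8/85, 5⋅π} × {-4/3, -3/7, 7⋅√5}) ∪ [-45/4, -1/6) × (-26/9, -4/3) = ([-45/4, -1/6) × (-26/9, -4/3)) ∪ ({-8/85, 5⋅π} × {-4/3, 7⋅√5})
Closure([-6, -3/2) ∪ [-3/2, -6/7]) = [-6, -6/7]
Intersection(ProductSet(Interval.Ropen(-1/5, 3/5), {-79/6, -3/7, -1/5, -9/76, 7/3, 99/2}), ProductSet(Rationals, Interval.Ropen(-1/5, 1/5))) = ProductSet(Intersection(Interval.Ropen(-1/5, 3/5), Rationals), {-1/5, -9/76})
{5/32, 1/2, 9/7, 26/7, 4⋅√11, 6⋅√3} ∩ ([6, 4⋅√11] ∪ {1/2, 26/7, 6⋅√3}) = {1/2, 26/7, 4⋅√11, 6⋅√3}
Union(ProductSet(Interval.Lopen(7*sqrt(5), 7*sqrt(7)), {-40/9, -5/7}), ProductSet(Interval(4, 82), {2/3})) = Union(ProductSet(Interval(4, 82), {2/3}), ProductSet(Interval.Lopen(7*sqrt(5), 7*sqrt(7)), {-40/9, -5/7}))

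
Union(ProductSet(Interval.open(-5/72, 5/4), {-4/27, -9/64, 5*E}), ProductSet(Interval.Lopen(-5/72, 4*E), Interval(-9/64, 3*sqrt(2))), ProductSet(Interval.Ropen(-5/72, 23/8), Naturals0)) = Union(ProductSet(Interval.open(-5/72, 5/4), {-4/27, -9/64, 5*E}), ProductSet(Interval.Ropen(-5/72, 23/8), Naturals0), ProductSet(Interval.Lopen(-5/72, 4*E), Interval(-9/64, 3*sqrt(2))))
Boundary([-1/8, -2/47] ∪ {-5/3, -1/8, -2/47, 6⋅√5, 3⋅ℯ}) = {-5/3, -1/8, -2/47, 6⋅√5, 3⋅ℯ}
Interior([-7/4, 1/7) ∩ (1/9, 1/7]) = (1/9, 1/7)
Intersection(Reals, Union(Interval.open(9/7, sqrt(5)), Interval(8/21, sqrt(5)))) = Interval(8/21, sqrt(5))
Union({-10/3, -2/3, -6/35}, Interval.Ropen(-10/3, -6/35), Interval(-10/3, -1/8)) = Interval(-10/3, -1/8)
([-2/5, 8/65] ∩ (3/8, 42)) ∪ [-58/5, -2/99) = [-58/5, -2/99)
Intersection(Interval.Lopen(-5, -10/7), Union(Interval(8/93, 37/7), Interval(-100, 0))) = Interval.Lopen(-5, -10/7)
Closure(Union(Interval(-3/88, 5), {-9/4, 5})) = Union({-9/4}, Interval(-3/88, 5))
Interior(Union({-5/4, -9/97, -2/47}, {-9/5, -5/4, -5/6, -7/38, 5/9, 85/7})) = EmptySet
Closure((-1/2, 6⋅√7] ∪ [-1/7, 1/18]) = [-1/2, 6⋅√7]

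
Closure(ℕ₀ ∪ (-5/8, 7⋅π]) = [-5/8, 7⋅π] ∪ ℕ₀ ∪ (ℕ₀ \ (-5/8, 7⋅π))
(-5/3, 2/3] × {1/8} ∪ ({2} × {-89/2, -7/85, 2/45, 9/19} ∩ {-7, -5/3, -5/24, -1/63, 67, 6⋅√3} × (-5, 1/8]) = (-5/3, 2/3] × {1/8}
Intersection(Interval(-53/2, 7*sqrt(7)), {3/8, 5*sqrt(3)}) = {3/8, 5*sqrt(3)}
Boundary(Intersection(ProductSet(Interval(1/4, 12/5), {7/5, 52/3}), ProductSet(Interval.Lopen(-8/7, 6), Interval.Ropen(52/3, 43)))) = ProductSet(Interval(1/4, 12/5), {52/3})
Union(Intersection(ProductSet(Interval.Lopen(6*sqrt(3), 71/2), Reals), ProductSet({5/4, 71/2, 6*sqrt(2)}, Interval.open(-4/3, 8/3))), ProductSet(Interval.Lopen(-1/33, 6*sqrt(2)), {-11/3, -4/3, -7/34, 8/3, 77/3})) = Union(ProductSet({71/2}, Interval.open(-4/3, 8/3)), ProductSet(Interval.Lopen(-1/33, 6*sqrt(2)), {-11/3, -4/3, -7/34, 8/3, 77/3}))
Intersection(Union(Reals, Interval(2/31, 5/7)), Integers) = Integers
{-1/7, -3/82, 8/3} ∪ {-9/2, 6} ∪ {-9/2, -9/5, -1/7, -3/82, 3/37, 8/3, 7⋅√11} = {-9/2, -9/5, -1/7, -3/82, 3/37, 8/3, 6, 7⋅√11}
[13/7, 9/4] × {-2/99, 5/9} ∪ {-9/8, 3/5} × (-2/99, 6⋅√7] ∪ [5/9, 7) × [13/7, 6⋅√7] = ([13/7, 9/4] × {-2/99, 5/9}) ∪ ({-9/8, 3/5} × (-2/99, 6⋅√7]) ∪ ([5/9, 7) × [13/7, 6⋅√7])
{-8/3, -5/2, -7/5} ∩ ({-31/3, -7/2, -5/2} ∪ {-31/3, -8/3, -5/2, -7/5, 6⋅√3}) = {-8/3, -5/2, -7/5}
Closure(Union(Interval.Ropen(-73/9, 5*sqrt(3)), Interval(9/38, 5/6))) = Interval(-73/9, 5*sqrt(3))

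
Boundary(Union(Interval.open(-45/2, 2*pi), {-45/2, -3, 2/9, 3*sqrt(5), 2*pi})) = {-45/2, 3*sqrt(5), 2*pi}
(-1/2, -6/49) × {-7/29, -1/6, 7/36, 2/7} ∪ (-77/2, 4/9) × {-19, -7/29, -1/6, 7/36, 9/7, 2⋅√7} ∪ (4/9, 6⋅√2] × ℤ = ((-1/2, -6/49) × {-7/29, -1/6, 7/36, 2/7}) ∪ ((4/9, 6⋅√2] × ℤ) ∪ ((-77/2, 4/9) × {-19, -7/29, -1/6, 7/36, 9/7, 2⋅√7})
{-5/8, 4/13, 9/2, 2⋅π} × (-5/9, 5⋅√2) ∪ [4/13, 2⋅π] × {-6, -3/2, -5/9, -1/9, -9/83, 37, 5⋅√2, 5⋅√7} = ({-5/8, 4/13, 9/2, 2⋅π} × (-5/9, 5⋅√2)) ∪ ([4/13, 2⋅π] × {-6, -3/2, -5/9, -1/9, -9/83, 37, 5⋅√2, 5⋅√7})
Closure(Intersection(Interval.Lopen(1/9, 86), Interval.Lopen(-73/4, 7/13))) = Interval(1/9, 7/13)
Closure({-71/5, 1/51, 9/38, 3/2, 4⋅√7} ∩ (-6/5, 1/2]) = {1/51, 9/38}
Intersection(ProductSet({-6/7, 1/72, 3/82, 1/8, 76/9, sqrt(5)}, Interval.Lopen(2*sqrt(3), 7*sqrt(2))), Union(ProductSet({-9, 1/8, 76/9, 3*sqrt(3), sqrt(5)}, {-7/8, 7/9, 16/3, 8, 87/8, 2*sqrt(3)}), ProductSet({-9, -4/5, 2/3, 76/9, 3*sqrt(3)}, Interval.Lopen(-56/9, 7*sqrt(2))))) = Union(ProductSet({76/9}, Interval.Lopen(2*sqrt(3), 7*sqrt(2))), ProductSet({1/8, 76/9, sqrt(5)}, {16/3, 8}))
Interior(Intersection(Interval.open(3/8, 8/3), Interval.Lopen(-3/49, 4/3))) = Interval.open(3/8, 4/3)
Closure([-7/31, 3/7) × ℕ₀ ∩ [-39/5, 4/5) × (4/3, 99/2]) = [-7/31, 3/7] × {2, 3, …, 49}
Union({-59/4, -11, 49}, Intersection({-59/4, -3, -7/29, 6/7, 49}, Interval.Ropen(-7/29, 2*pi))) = {-59/4, -11, -7/29, 6/7, 49}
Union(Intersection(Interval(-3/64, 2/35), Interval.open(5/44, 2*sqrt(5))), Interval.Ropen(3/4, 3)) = Interval.Ropen(3/4, 3)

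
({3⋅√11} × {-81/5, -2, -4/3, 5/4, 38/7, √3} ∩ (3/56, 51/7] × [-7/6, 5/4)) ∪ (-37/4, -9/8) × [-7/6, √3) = (-37/4, -9/8) × [-7/6, √3)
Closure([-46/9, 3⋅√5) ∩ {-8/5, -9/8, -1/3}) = {-8/5, -9/8, -1/3}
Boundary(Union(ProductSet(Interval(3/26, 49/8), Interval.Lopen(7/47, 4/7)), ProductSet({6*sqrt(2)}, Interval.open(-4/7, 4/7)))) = Union(ProductSet({6*sqrt(2)}, Interval(-4/7, 4/7)), ProductSet({3/26, 49/8}, Interval(7/47, 4/7)), ProductSet(Interval(3/26, 49/8), {7/47, 4/7}))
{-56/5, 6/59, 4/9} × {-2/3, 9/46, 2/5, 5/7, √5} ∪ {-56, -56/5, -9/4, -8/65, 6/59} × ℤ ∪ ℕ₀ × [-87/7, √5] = ({-56, -56/5, -9/4, -8/65, 6/59} × ℤ) ∪ (ℕ₀ × [-87/7, √5]) ∪ ({-56/5, 6/59, 4/9} × {-2/3, 9/46, 2/5, 5/7, √5})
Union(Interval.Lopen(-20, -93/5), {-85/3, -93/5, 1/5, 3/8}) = Union({-85/3, 1/5, 3/8}, Interval.Lopen(-20, -93/5))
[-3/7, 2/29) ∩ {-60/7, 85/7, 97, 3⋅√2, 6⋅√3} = ∅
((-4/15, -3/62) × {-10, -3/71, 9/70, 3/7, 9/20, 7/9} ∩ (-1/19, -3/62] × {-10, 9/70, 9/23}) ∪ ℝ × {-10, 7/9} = (ℝ × {-10, 7/9}) ∪ ((-1/19, -3/62) × {-10, 9/70})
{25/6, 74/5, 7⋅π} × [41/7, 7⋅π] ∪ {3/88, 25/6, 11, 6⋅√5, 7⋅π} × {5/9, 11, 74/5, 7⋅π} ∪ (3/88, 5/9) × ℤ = ((3/88, 5/9) × ℤ) ∪ ({25/6, 74/5, 7⋅π} × [41/7, 7⋅π]) ∪ ({3/88, 25/6, 11, 6⋅√5, 7⋅π} × {5/9, 11, 74/5, 7⋅π})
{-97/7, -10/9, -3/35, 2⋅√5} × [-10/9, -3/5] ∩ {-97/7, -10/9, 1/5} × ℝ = {-97/7, -10/9} × [-10/9, -3/5]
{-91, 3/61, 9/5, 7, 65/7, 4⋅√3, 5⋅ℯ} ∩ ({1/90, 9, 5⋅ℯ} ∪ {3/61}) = {3/61, 5⋅ℯ}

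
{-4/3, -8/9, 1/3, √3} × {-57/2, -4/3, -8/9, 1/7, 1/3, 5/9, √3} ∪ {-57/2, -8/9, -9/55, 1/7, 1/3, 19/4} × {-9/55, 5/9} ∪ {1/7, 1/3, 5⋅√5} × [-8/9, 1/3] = ({-57/2, -8/9, -9/55, 1/7, 1/3, 19/4} × {-9/55, 5/9}) ∪ ({1/7, 1/3, 5⋅√5} × [-8/9, 1/3]) ∪ ({-4/3, -8/9, 1/3, √3} × {-57/2, -4/3, -8/9, 1/7, 1/3, 5/9, √3})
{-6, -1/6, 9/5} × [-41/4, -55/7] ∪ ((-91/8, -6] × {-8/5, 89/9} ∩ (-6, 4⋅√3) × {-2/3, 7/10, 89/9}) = {-6, -1/6, 9/5} × [-41/4, -55/7]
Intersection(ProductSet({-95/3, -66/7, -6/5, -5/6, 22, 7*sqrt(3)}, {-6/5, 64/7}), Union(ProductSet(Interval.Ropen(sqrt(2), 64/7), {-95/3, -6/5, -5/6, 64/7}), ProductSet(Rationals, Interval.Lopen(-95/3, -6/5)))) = ProductSet({-95/3, -66/7, -6/5, -5/6, 22}, {-6/5})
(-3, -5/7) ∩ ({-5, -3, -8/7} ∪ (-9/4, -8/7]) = (-9/4, -8/7]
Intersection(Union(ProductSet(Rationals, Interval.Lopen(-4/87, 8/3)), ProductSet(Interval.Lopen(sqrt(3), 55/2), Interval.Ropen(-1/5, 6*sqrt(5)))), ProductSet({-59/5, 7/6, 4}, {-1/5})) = ProductSet({4}, {-1/5})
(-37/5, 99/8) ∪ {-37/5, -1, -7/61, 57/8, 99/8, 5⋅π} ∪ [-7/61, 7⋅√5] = [-37/5, 7⋅√5] ∪ {5⋅π}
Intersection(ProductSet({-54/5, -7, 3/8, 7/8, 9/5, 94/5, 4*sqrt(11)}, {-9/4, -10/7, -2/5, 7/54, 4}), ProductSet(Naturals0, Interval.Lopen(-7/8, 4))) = EmptySet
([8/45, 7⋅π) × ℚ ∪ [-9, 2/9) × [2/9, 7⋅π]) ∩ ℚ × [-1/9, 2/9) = (ℚ ∩ [8/45, 7⋅π)) × (ℚ ∩ [-1/9, 2/9))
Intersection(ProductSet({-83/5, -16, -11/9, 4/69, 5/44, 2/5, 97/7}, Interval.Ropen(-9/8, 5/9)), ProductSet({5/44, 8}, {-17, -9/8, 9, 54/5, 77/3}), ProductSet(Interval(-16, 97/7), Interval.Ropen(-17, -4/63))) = ProductSet({5/44}, {-9/8})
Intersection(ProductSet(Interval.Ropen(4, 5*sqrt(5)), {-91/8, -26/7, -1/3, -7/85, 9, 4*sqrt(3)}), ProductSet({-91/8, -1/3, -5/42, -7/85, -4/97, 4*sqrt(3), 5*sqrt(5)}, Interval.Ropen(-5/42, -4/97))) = ProductSet({4*sqrt(3)}, {-7/85})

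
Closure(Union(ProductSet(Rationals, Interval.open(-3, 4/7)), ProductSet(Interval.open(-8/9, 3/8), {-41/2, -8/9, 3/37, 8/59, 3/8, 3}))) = Union(ProductSet(Interval(-8/9, 3/8), {-41/2, -8/9, 3/37, 8/59, 3/8, 3}), ProductSet(Reals, Interval(-3, 4/7)))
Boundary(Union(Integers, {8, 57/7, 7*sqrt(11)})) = Union({57/7, 7*sqrt(11)}, Integers)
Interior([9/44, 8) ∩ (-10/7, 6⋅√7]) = (9/44, 8)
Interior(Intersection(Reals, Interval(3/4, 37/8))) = Interval.open(3/4, 37/8)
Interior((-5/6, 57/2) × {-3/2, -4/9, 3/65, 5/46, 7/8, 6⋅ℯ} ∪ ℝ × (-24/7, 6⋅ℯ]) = ℝ × (-24/7, 6⋅ℯ)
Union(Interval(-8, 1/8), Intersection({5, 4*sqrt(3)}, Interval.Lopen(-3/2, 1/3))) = Interval(-8, 1/8)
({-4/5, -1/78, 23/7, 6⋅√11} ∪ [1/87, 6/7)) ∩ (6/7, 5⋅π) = {23/7}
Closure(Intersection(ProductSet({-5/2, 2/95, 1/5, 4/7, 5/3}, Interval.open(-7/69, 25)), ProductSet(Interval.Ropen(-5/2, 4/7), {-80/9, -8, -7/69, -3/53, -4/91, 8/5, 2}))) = ProductSet({-5/2, 2/95, 1/5}, {-3/53, -4/91, 8/5, 2})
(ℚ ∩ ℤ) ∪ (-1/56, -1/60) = ℤ ∪ (-1/56, -1/60)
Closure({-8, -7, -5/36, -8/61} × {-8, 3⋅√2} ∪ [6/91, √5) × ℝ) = ([6/91, √5] × ℝ) ∪ ({-8, -7, -5/36, -8/61} × {-8, 3⋅√2})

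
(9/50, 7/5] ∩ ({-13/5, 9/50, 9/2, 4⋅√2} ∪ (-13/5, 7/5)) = (9/50, 7/5)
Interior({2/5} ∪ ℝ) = ℝ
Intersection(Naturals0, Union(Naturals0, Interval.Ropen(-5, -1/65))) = Naturals0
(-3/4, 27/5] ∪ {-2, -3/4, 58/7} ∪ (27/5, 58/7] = {-2} ∪ [-3/4, 58/7]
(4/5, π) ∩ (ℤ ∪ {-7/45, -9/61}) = {1, 2, 3}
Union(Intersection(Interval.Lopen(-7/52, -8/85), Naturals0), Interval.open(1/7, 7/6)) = Interval.open(1/7, 7/6)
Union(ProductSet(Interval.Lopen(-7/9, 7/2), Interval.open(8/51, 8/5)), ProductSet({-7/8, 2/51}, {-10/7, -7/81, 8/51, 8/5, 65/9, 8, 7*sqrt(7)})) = Union(ProductSet({-7/8, 2/51}, {-10/7, -7/81, 8/51, 8/5, 65/9, 8, 7*sqrt(7)}), ProductSet(Interval.Lopen(-7/9, 7/2), Interval.open(8/51, 8/5)))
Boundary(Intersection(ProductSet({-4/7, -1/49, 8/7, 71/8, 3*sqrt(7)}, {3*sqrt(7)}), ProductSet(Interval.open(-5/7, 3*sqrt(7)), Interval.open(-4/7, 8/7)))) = EmptySet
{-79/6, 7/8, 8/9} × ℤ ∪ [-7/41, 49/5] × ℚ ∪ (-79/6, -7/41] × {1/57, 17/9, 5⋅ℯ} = ({-79/6, 7/8, 8/9} × ℤ) ∪ ([-7/41, 49/5] × ℚ) ∪ ((-79/6, -7/41] × {1/57, 17/9, 5⋅ℯ})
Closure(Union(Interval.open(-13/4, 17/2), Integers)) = Union(Integers, Interval(-13/4, 17/2))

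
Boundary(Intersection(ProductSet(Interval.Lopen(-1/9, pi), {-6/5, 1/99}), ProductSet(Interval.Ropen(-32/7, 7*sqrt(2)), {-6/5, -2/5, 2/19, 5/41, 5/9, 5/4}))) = ProductSet(Interval(-1/9, pi), {-6/5})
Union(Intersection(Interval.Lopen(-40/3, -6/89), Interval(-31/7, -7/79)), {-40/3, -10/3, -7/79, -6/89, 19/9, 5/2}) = Union({-40/3, -6/89, 19/9, 5/2}, Interval(-31/7, -7/79))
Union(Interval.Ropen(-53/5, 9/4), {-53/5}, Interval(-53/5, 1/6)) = Interval.Ropen(-53/5, 9/4)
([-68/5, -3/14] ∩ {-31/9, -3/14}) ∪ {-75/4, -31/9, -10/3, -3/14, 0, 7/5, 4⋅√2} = {-75/4, -31/9, -10/3, -3/14, 0, 7/5, 4⋅√2}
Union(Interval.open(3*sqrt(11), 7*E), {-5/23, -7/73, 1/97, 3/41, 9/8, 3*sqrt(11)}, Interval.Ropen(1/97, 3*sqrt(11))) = Union({-5/23, -7/73}, Interval.Ropen(1/97, 7*E))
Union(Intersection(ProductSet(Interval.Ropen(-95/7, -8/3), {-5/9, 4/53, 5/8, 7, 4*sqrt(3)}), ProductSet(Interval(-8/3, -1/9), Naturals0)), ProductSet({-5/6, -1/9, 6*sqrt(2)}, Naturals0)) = ProductSet({-5/6, -1/9, 6*sqrt(2)}, Naturals0)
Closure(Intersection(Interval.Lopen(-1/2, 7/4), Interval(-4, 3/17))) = Interval(-1/2, 3/17)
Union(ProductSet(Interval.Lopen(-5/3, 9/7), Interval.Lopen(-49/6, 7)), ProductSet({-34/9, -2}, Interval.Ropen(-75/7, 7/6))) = Union(ProductSet({-34/9, -2}, Interval.Ropen(-75/7, 7/6)), ProductSet(Interval.Lopen(-5/3, 9/7), Interval.Lopen(-49/6, 7)))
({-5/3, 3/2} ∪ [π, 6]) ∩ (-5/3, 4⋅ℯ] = {3/2} ∪ [π, 6]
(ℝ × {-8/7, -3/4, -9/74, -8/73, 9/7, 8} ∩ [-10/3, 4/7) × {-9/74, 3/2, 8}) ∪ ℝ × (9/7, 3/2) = (ℝ × (9/7, 3/2)) ∪ ([-10/3, 4/7) × {-9/74, 8})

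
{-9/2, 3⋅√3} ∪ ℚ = ℚ ∪ {3⋅√3}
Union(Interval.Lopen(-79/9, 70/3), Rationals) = Union(Interval(-79/9, 70/3), Rationals)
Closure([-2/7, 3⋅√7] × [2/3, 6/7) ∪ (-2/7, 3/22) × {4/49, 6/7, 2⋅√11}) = ([-2/7, 3/22] × {4/49, 6/7, 2⋅√11}) ∪ ([-2/7, 3⋅√7] × [2/3, 6/7])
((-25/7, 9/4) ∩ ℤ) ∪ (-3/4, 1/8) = {-3, -2, …, 2} ∪ (-3/4, 1/8)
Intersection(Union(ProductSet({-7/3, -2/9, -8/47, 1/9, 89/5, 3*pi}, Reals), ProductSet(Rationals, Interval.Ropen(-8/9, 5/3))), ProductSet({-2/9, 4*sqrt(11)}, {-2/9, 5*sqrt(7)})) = ProductSet({-2/9}, {-2/9, 5*sqrt(7)})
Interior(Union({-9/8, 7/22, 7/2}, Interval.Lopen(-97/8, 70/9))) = Interval.open(-97/8, 70/9)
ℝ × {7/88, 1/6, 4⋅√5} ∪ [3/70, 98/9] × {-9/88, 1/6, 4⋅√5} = (ℝ × {7/88, 1/6, 4⋅√5}) ∪ ([3/70, 98/9] × {-9/88, 1/6, 4⋅√5})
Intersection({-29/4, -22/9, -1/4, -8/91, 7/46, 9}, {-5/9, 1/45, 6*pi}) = EmptySet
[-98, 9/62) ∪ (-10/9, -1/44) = [-98, 9/62)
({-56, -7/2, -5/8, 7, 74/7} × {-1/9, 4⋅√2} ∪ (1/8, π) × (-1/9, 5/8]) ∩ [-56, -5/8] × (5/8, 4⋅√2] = {-56, -7/2, -5/8} × {4⋅√2}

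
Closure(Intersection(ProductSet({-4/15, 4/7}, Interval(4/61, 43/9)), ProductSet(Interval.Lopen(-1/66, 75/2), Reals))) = ProductSet({4/7}, Interval(4/61, 43/9))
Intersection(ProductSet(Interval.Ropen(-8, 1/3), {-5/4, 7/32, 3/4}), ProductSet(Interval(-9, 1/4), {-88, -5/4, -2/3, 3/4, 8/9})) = ProductSet(Interval(-8, 1/4), {-5/4, 3/4})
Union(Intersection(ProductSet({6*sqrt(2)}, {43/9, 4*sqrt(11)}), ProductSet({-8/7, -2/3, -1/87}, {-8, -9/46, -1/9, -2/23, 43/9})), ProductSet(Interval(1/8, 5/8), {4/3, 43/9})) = ProductSet(Interval(1/8, 5/8), {4/3, 43/9})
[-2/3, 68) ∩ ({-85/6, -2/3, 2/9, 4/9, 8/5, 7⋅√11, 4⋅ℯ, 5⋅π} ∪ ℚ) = {7⋅√11, 4⋅ℯ, 5⋅π} ∪ (ℚ ∩ [-2/3, 68))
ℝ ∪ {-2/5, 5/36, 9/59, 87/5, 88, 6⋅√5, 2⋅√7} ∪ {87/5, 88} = ℝ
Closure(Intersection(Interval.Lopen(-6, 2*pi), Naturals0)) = Range(0, 7, 1)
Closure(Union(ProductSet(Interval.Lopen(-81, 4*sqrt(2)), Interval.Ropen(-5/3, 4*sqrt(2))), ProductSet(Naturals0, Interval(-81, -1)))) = Union(ProductSet({-81, 4*sqrt(2)}, Interval(-5/3, 4*sqrt(2))), ProductSet(Interval(-81, 4*sqrt(2)), {-5/3, 4*sqrt(2)}), ProductSet(Interval.Lopen(-81, 4*sqrt(2)), Interval.Ropen(-5/3, 4*sqrt(2))), ProductSet(Naturals0, Interval(-81, -5/3)), ProductSet(Union(Complement(Naturals0, Interval.open(-81, 4*sqrt(2))), Naturals0), Interval(-81, -1)))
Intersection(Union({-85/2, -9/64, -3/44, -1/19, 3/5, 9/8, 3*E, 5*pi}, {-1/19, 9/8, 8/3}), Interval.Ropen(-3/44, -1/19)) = {-3/44}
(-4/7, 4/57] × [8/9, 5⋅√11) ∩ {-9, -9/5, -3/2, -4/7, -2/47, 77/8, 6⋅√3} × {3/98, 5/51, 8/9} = {-2/47} × {8/9}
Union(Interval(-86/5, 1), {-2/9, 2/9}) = Interval(-86/5, 1)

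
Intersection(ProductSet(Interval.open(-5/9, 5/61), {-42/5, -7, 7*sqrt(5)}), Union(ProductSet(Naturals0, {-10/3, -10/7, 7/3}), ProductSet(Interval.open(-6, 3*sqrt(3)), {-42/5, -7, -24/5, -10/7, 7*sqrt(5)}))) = ProductSet(Interval.open(-5/9, 5/61), {-42/5, -7, 7*sqrt(5)})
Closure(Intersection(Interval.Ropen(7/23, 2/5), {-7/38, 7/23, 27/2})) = {7/23}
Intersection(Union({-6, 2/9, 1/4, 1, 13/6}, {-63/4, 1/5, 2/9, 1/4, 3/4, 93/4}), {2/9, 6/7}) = {2/9}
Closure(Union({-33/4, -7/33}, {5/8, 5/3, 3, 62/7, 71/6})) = {-33/4, -7/33, 5/8, 5/3, 3, 62/7, 71/6}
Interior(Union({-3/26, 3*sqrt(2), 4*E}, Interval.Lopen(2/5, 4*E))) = Interval.open(2/5, 4*E)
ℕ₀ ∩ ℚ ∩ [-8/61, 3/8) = {0}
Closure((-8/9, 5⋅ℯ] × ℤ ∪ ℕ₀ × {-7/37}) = (ℕ₀ × {-7/37}) ∪ ([-8/9, 5⋅ℯ] × ℤ)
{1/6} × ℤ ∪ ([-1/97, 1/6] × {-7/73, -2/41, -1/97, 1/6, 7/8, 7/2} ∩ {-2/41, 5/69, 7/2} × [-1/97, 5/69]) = ({1/6} × ℤ) ∪ ({5/69} × {-1/97})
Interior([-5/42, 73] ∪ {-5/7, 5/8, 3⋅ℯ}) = (-5/42, 73)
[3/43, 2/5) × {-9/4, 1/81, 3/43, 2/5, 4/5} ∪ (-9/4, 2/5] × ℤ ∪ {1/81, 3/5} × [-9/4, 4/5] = ((-9/4, 2/5] × ℤ) ∪ ({1/81, 3/5} × [-9/4, 4/5]) ∪ ([3/43, 2/5) × {-9/4, 1/81, 3/43, 2/5, 4/5})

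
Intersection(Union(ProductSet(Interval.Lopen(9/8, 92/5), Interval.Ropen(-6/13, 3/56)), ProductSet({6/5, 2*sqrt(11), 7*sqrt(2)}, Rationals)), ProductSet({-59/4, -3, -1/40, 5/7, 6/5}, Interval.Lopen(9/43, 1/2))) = ProductSet({6/5}, Intersection(Interval.Lopen(9/43, 1/2), Rationals))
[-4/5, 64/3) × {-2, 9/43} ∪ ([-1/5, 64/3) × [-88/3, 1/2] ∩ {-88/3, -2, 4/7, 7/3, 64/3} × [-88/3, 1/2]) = ({4/7, 7/3} × [-88/3, 1/2]) ∪ ([-4/5, 64/3) × {-2, 9/43})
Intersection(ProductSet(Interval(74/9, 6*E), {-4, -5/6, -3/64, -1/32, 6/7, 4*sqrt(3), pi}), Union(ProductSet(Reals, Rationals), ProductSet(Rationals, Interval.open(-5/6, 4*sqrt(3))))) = Union(ProductSet(Intersection(Interval(74/9, 6*E), Rationals), {-3/64, -1/32, 6/7, pi}), ProductSet(Interval(74/9, 6*E), {-4, -5/6, -3/64, -1/32, 6/7}))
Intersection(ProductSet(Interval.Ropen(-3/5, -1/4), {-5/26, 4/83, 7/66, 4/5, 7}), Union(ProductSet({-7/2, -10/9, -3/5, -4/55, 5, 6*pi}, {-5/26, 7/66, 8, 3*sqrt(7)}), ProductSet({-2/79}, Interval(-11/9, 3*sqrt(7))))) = ProductSet({-3/5}, {-5/26, 7/66})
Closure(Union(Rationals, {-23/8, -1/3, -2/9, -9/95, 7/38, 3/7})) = Reals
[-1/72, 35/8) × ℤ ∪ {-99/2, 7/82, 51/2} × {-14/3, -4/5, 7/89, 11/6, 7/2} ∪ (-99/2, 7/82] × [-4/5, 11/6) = ([-1/72, 35/8) × ℤ) ∪ ({-99/2, 7/82, 51/2} × {-14/3, -4/5, 7/89, 11/6, 7/2}) ∪ ((-99/2, 7/82] × [-4/5, 11/6))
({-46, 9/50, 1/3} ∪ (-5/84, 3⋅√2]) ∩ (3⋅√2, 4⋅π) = ∅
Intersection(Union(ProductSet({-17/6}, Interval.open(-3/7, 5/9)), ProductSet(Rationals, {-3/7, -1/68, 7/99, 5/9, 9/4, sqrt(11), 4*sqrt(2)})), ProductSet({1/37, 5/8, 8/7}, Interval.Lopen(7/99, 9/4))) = ProductSet({1/37, 5/8, 8/7}, {5/9, 9/4})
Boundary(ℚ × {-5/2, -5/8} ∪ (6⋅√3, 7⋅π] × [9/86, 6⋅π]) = ((-∞, ∞) × {-5/2, -5/8}) ∪ ({6⋅√3, 7⋅π} × [9/86, 6⋅π]) ∪ ([6⋅√3, 7⋅π] × {9/86, 6⋅π})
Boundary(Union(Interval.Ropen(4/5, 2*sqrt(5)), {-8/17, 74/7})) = {-8/17, 4/5, 74/7, 2*sqrt(5)}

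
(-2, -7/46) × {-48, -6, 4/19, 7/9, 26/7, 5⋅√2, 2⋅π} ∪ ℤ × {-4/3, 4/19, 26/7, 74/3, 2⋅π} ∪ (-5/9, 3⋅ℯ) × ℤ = ((-5/9, 3⋅ℯ) × ℤ) ∪ (ℤ × {-4/3, 4/19, 26/7, 74/3, 2⋅π}) ∪ ((-2, -7/46) × {-48, -6, 4/19, 7/9, 26/7, 5⋅√2, 2⋅π})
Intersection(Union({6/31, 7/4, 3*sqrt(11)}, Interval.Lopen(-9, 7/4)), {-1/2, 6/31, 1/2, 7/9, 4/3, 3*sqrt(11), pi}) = {-1/2, 6/31, 1/2, 7/9, 4/3, 3*sqrt(11)}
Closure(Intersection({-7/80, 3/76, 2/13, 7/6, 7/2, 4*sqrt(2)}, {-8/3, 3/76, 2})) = {3/76}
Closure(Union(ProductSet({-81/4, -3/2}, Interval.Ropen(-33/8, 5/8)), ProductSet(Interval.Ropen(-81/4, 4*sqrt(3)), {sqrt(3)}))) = Union(ProductSet({-81/4, -3/2}, Interval(-33/8, 5/8)), ProductSet(Interval(-81/4, 4*sqrt(3)), {sqrt(3)}))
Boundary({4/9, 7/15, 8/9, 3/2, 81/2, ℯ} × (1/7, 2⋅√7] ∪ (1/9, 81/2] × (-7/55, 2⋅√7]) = ({1/9, 81/2} × [-7/55, 2⋅√7]) ∪ ([1/9, 81/2] × {-7/55, 2⋅√7})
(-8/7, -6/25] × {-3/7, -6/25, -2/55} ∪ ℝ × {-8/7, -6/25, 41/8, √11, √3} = ((-8/7, -6/25] × {-3/7, -6/25, -2/55}) ∪ (ℝ × {-8/7, -6/25, 41/8, √11, √3})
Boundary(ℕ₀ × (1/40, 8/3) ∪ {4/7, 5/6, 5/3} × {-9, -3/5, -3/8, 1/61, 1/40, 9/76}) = (ℕ₀ × [1/40, 8/3]) ∪ ({4/7, 5/6, 5/3} × {-9, -3/5, -3/8, 1/61, 1/40, 9/76})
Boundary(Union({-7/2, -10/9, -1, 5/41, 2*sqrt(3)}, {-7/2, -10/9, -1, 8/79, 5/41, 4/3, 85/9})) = {-7/2, -10/9, -1, 8/79, 5/41, 4/3, 85/9, 2*sqrt(3)}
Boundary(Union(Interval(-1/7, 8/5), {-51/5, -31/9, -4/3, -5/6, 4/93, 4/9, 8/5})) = {-51/5, -31/9, -4/3, -5/6, -1/7, 8/5}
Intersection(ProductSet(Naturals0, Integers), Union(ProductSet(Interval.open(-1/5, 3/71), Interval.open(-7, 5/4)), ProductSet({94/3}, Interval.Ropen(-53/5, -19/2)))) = ProductSet(Range(0, 1, 1), Range(-6, 2, 1))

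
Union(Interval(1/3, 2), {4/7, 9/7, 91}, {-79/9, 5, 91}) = Union({-79/9, 5, 91}, Interval(1/3, 2))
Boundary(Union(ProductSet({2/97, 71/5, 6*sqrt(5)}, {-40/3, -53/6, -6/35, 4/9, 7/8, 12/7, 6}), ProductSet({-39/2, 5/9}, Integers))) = Union(ProductSet({-39/2, 5/9}, Integers), ProductSet({2/97, 71/5, 6*sqrt(5)}, {-40/3, -53/6, -6/35, 4/9, 7/8, 12/7, 6}))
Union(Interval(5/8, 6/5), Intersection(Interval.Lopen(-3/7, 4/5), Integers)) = Union(Interval(5/8, 6/5), Range(0, 1, 1))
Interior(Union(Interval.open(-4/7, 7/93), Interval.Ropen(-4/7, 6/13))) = Interval.open(-4/7, 6/13)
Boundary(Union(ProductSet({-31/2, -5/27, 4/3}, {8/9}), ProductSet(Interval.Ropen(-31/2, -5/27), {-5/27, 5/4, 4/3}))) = Union(ProductSet({-31/2, -5/27, 4/3}, {8/9}), ProductSet(Interval(-31/2, -5/27), {-5/27, 5/4, 4/3}))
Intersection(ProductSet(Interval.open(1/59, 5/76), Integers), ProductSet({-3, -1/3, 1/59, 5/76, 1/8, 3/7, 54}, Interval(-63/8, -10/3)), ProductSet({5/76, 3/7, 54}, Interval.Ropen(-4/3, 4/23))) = EmptySet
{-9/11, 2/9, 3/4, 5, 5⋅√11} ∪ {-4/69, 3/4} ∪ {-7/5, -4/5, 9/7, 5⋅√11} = {-7/5, -9/11, -4/5, -4/69, 2/9, 3/4, 9/7, 5, 5⋅√11}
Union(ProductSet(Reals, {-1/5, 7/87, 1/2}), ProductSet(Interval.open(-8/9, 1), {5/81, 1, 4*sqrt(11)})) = Union(ProductSet(Interval.open(-8/9, 1), {5/81, 1, 4*sqrt(11)}), ProductSet(Reals, {-1/5, 7/87, 1/2}))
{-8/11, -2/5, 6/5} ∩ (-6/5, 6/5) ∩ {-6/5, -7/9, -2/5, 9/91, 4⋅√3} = {-2/5}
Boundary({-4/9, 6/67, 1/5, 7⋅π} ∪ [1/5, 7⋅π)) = {-4/9, 6/67, 1/5, 7⋅π}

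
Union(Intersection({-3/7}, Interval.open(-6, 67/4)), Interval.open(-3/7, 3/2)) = Interval.Ropen(-3/7, 3/2)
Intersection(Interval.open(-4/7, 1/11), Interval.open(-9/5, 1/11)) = Interval.open(-4/7, 1/11)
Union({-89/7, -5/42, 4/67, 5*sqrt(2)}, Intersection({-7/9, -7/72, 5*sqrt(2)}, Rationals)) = {-89/7, -7/9, -5/42, -7/72, 4/67, 5*sqrt(2)}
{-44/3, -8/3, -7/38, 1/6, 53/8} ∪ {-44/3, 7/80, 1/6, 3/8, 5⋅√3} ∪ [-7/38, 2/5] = {-44/3, -8/3, 53/8, 5⋅√3} ∪ [-7/38, 2/5]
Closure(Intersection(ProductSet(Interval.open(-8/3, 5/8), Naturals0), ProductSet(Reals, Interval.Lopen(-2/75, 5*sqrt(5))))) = ProductSet(Interval(-8/3, 5/8), Range(0, 12, 1))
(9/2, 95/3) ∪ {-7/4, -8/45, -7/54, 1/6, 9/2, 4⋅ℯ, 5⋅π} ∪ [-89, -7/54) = [-89, -7/54] ∪ {1/6} ∪ [9/2, 95/3)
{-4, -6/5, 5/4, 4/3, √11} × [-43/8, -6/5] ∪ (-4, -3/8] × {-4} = ((-4, -3/8] × {-4}) ∪ ({-4, -6/5, 5/4, 4/3, √11} × [-43/8, -6/5])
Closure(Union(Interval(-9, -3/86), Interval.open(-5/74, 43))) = Interval(-9, 43)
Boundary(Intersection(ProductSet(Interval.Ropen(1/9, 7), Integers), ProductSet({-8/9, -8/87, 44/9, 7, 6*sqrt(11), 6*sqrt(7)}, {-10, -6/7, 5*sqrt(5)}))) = ProductSet({44/9}, {-10})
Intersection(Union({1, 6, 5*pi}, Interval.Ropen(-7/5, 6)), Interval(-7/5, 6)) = Interval(-7/5, 6)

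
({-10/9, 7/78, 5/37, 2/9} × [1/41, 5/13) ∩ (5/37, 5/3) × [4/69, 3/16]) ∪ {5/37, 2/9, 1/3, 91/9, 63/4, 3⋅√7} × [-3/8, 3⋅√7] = {5/37, 2/9, 1/3, 91/9, 63/4, 3⋅√7} × [-3/8, 3⋅√7]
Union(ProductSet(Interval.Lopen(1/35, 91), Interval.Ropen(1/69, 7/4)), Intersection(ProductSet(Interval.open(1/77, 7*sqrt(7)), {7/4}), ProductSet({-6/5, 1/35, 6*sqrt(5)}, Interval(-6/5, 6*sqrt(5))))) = Union(ProductSet({1/35, 6*sqrt(5)}, {7/4}), ProductSet(Interval.Lopen(1/35, 91), Interval.Ropen(1/69, 7/4)))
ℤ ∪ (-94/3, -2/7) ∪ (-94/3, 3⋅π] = ℤ ∪ (-94/3, 3⋅π]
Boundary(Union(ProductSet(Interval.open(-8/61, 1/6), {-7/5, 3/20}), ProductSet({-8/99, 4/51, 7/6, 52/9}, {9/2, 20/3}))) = Union(ProductSet({-8/99, 4/51, 7/6, 52/9}, {9/2, 20/3}), ProductSet(Interval(-8/61, 1/6), {-7/5, 3/20}))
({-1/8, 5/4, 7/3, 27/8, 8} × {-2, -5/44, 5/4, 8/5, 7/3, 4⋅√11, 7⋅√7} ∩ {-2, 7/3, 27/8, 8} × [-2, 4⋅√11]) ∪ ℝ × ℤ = (ℝ × ℤ) ∪ ({7/3, 27/8, 8} × {-2, -5/44, 5/4, 8/5, 7/3, 4⋅√11})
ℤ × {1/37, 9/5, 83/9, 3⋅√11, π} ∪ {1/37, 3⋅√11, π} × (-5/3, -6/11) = (ℤ × {1/37, 9/5, 83/9, 3⋅√11, π}) ∪ ({1/37, 3⋅√11, π} × (-5/3, -6/11))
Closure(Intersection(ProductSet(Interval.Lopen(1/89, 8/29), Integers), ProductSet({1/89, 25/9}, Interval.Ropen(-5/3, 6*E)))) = EmptySet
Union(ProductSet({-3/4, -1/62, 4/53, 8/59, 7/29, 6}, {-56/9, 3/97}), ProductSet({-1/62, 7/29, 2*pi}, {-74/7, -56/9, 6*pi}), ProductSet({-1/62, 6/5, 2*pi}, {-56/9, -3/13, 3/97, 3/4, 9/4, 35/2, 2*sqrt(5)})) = Union(ProductSet({-1/62, 7/29, 2*pi}, {-74/7, -56/9, 6*pi}), ProductSet({-1/62, 6/5, 2*pi}, {-56/9, -3/13, 3/97, 3/4, 9/4, 35/2, 2*sqrt(5)}), ProductSet({-3/4, -1/62, 4/53, 8/59, 7/29, 6}, {-56/9, 3/97}))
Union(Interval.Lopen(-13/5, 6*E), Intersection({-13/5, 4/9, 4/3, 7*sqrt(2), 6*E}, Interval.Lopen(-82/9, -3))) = Interval.Lopen(-13/5, 6*E)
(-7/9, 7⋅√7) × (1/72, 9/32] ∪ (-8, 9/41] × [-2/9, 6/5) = ((-8, 9/41] × [-2/9, 6/5)) ∪ ((-7/9, 7⋅√7) × (1/72, 9/32])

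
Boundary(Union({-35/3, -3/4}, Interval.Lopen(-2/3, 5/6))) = {-35/3, -3/4, -2/3, 5/6}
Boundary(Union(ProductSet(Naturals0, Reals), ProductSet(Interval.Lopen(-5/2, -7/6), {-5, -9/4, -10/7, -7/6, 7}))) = Union(ProductSet(Interval(-5/2, -7/6), {-5, -9/4, -10/7, -7/6, 7}), ProductSet(Naturals0, Reals))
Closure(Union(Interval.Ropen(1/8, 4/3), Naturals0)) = Union(Complement(Naturals0, Interval.open(1/8, 4/3)), Interval(1/8, 4/3), Naturals0)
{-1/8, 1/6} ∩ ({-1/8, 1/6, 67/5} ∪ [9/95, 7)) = {-1/8, 1/6}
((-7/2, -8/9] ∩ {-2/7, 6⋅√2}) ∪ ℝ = ℝ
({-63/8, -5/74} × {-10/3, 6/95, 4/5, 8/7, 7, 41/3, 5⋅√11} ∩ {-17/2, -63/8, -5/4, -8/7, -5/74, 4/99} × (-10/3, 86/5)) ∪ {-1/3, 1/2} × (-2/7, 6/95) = ({-1/3, 1/2} × (-2/7, 6/95)) ∪ ({-63/8, -5/74} × {6/95, 4/5, 8/7, 7, 41/3, 5⋅√11})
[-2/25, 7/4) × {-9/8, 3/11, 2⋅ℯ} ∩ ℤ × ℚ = {0, 1} × {-9/8, 3/11}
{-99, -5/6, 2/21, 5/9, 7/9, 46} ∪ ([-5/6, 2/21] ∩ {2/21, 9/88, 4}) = {-99, -5/6, 2/21, 5/9, 7/9, 46}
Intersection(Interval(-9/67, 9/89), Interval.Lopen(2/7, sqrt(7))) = EmptySet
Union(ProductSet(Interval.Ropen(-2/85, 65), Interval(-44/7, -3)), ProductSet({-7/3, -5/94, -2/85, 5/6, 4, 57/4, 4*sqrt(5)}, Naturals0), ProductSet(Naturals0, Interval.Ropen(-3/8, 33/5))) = Union(ProductSet({-7/3, -5/94, -2/85, 5/6, 4, 57/4, 4*sqrt(5)}, Naturals0), ProductSet(Interval.Ropen(-2/85, 65), Interval(-44/7, -3)), ProductSet(Naturals0, Interval.Ropen(-3/8, 33/5)))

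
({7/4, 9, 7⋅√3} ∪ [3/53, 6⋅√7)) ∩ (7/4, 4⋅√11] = (7/4, 4⋅√11]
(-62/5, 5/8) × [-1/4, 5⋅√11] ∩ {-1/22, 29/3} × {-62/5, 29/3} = {-1/22} × {29/3}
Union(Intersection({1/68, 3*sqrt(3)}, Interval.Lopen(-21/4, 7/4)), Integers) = Union({1/68}, Integers)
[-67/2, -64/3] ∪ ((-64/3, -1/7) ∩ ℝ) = [-67/2, -1/7)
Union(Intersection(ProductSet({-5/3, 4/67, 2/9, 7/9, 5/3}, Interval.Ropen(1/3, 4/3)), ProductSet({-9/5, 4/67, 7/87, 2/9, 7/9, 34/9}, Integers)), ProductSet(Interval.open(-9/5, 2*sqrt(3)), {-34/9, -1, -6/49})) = Union(ProductSet({4/67, 2/9, 7/9}, Range(1, 2, 1)), ProductSet(Interval.open(-9/5, 2*sqrt(3)), {-34/9, -1, -6/49}))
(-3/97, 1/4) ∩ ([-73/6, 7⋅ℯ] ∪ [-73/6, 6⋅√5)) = (-3/97, 1/4)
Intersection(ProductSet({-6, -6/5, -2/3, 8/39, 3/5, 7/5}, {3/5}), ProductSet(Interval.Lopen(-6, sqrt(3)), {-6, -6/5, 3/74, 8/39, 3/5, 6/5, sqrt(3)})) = ProductSet({-6/5, -2/3, 8/39, 3/5, 7/5}, {3/5})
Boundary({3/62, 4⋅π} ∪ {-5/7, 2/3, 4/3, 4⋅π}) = {-5/7, 3/62, 2/3, 4/3, 4⋅π}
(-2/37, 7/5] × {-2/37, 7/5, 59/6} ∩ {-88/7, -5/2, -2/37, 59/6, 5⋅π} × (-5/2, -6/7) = ∅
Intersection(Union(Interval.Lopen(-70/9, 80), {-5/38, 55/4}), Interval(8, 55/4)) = Interval(8, 55/4)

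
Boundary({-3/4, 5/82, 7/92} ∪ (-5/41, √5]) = {-3/4, -5/41, √5}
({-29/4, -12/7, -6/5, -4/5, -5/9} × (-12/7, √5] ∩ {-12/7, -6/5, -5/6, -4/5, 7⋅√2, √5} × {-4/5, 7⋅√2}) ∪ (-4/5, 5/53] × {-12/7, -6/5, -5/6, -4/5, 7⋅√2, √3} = ({-12/7, -6/5, -4/5} × {-4/5}) ∪ ((-4/5, 5/53] × {-12/7, -6/5, -5/6, -4/5, 7⋅√2, √3})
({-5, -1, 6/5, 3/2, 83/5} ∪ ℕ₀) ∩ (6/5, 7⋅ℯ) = {3/2, 83/5} ∪ {2, 3, …, 19}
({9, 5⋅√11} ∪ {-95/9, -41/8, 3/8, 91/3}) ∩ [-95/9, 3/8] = {-95/9, -41/8, 3/8}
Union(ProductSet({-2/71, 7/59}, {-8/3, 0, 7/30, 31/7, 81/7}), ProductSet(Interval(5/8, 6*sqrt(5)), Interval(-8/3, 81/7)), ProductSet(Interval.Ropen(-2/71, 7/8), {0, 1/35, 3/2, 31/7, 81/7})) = Union(ProductSet({-2/71, 7/59}, {-8/3, 0, 7/30, 31/7, 81/7}), ProductSet(Interval.Ropen(-2/71, 7/8), {0, 1/35, 3/2, 31/7, 81/7}), ProductSet(Interval(5/8, 6*sqrt(5)), Interval(-8/3, 81/7)))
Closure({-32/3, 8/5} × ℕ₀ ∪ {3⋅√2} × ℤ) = ({-32/3, 8/5} × ℕ₀) ∪ ({3⋅√2} × ℤ)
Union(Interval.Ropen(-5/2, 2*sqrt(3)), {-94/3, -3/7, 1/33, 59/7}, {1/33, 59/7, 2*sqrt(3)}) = Union({-94/3, 59/7}, Interval(-5/2, 2*sqrt(3)))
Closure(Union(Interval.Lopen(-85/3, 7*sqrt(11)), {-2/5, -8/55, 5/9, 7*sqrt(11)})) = Interval(-85/3, 7*sqrt(11))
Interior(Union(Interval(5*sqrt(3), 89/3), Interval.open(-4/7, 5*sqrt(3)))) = Interval.open(-4/7, 89/3)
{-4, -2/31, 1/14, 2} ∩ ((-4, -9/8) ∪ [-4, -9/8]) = {-4}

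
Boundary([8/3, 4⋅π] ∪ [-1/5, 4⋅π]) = {-1/5, 4⋅π}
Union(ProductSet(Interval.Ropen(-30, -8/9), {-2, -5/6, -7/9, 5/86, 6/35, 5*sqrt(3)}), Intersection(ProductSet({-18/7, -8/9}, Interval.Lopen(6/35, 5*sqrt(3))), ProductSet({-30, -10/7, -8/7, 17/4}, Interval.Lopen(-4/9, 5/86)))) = ProductSet(Interval.Ropen(-30, -8/9), {-2, -5/6, -7/9, 5/86, 6/35, 5*sqrt(3)})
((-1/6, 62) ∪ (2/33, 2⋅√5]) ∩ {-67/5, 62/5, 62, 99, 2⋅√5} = {62/5, 2⋅√5}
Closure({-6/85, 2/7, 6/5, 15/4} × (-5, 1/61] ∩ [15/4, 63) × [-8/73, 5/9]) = {15/4} × [-8/73, 1/61]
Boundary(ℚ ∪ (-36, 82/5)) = (-∞, -36] ∪ [82/5, ∞)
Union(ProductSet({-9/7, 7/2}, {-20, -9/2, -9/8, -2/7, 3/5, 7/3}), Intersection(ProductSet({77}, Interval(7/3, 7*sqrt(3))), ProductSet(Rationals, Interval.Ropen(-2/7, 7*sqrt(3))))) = Union(ProductSet({77}, Interval.Ropen(7/3, 7*sqrt(3))), ProductSet({-9/7, 7/2}, {-20, -9/2, -9/8, -2/7, 3/5, 7/3}))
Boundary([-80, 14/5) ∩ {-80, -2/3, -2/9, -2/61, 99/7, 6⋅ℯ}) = {-80, -2/3, -2/9, -2/61}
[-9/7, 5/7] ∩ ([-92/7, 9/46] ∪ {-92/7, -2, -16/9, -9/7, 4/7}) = [-9/7, 9/46] ∪ {4/7}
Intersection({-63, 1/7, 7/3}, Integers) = {-63}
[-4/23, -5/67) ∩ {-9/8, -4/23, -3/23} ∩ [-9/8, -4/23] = {-4/23}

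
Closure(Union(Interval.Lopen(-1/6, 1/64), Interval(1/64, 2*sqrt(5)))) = Interval(-1/6, 2*sqrt(5))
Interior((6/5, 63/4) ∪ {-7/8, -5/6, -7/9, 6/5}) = (6/5, 63/4)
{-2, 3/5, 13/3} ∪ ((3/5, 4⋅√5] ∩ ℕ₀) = {-2, 3/5, 13/3} ∪ {1, 2, …, 8}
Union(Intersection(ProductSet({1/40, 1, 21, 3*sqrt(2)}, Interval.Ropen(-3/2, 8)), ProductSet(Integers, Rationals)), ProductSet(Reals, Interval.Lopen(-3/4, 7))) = Union(ProductSet({1, 21}, Intersection(Interval.Ropen(-3/2, 8), Rationals)), ProductSet(Reals, Interval.Lopen(-3/4, 7)))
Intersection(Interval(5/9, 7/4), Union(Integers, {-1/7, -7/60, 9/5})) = Range(1, 2, 1)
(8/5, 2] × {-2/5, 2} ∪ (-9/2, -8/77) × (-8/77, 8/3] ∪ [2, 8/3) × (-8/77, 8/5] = ((8/5, 2] × {-2/5, 2}) ∪ ((-9/2, -8/77) × (-8/77, 8/3]) ∪ ([2, 8/3) × (-8/77, 8/5])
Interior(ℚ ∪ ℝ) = ℝ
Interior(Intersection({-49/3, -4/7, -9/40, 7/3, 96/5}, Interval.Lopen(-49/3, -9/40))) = EmptySet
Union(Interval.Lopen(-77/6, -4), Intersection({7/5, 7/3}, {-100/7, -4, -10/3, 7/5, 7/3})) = Union({7/5, 7/3}, Interval.Lopen(-77/6, -4))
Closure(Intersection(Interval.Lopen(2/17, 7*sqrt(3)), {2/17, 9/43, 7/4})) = {9/43, 7/4}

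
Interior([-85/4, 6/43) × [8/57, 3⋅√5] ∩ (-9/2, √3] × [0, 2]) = (-9/2, 6/43) × (8/57, 2)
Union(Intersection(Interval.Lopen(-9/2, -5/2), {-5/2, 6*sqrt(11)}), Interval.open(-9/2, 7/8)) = Interval.open(-9/2, 7/8)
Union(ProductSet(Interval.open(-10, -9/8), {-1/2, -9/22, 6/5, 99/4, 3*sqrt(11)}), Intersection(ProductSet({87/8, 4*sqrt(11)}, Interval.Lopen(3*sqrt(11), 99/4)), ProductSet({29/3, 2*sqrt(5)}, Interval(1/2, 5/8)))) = ProductSet(Interval.open(-10, -9/8), {-1/2, -9/22, 6/5, 99/4, 3*sqrt(11)})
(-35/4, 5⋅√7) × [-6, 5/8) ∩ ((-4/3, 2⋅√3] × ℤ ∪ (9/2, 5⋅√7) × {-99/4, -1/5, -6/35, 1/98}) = ((-4/3, 2⋅√3] × {-6, -5, …, 0}) ∪ ((9/2, 5⋅√7) × {-1/5, -6/35, 1/98})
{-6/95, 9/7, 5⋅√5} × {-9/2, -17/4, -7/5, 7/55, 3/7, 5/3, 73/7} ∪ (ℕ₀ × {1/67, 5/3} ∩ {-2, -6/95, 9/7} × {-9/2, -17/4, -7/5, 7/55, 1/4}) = {-6/95, 9/7, 5⋅√5} × {-9/2, -17/4, -7/5, 7/55, 3/7, 5/3, 73/7}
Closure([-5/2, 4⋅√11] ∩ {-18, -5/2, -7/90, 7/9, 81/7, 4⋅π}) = {-5/2, -7/90, 7/9, 81/7, 4⋅π}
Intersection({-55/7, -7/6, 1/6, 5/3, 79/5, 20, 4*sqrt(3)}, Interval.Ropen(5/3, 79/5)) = {5/3, 4*sqrt(3)}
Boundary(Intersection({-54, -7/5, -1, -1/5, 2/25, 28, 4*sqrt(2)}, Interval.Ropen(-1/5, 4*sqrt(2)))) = {-1/5, 2/25}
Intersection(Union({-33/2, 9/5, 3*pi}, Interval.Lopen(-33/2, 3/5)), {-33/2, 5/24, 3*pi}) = {-33/2, 5/24, 3*pi}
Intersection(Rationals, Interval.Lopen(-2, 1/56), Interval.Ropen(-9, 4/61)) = Intersection(Interval.Lopen(-2, 1/56), Rationals)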